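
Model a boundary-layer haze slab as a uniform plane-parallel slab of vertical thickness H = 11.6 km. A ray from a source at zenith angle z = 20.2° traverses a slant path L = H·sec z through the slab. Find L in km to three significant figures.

12.4 km

sec z = 1/cos 20.2° = 1.0655.
L = 11.6 × 1.0655 = 12.360 km.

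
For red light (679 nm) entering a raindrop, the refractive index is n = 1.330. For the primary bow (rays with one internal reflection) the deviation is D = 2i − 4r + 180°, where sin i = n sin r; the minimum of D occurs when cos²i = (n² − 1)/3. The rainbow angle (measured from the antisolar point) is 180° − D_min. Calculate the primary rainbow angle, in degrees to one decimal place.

cos²i = (1.76890 − 1)/3 = 0.25630; i = arccos(0.50626) = 59.585°.
sin r = sin 59.585°/1.330 = 0.64841; r = 40.422°.
D_min = 2·59.585° − 4·40.422° + 180° = 137.484°.
Rainbow angle = 180° − D_min = 42.516°.

42.5°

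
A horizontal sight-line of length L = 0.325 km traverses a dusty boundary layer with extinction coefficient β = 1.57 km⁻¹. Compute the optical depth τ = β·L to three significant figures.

τ = β·L = 1.57 × 0.325 = 0.5103.

0.510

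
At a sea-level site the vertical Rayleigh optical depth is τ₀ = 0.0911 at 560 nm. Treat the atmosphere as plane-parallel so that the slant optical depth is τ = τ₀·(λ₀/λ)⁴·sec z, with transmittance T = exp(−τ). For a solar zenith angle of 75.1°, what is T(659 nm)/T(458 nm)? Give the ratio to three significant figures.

1.84

Airmass: sec 75.1° = 3.8890.
τ(659 nm) = 0.0911 × (560/659)⁴ × 3.8890 = 0.0911 × 0.5214 × 3.8890 = 0.1847.
τ(458 nm) = 0.0911 × (560/458)⁴ × 3.8890 = 0.0911 × 2.2351 × 3.8890 = 0.7919.
T(659)/T(458) = exp(τ_B − τ_A) = exp(0.6071) = 1.8351.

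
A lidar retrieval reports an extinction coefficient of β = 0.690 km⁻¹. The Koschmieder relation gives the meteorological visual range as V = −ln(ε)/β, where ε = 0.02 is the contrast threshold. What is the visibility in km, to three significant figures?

V = −ln(0.02) / 0.690 = 3.912 / 0.690 = 5.6696 km.

5.67 km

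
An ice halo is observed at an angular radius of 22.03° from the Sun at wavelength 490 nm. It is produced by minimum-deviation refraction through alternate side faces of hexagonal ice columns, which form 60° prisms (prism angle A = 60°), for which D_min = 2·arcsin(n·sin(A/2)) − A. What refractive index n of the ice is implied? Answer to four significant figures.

1.313

Rearranging: n = sin((D_min + A)/2) / sin(A/2).
(D_min + A)/2 = (22.03° + 60°)/2 = 41.015°.
n = sin 41.015° / sin 30° = 0.6563 / 0.5000 = 1.3125.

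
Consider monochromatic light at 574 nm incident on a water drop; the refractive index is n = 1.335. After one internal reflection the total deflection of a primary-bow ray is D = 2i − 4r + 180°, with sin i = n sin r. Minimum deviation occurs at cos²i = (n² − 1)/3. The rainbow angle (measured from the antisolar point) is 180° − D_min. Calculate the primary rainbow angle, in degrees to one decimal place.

cos²i = (1.78222 − 1)/3 = 0.26074; i = arccos(0.51063) = 59.294°.
sin r = sin 59.294°/1.335 = 0.64405; r = 40.094°.
D_min = 2·59.294° − 4·40.094° + 180° = 138.212°.
Rainbow angle = 180° − D_min = 41.788°.

41.8°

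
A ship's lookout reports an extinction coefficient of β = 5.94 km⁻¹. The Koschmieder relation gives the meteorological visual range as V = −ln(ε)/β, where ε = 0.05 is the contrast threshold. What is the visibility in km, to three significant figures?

V = −ln(0.05) / 5.94 = 2.996 / 5.94 = 0.5043 km.

0.504 km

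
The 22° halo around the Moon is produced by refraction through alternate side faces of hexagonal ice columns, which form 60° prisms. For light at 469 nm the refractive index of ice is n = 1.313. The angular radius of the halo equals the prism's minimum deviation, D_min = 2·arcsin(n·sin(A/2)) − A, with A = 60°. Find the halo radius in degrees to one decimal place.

n·sin(A/2) = 1.313 × sin 30° = 1.313 × 0.5000 = 0.6565.
D_min = 2·arcsin(0.6565) − 60° = 2 × 41.033° − 60° = 22.067°.

22.1°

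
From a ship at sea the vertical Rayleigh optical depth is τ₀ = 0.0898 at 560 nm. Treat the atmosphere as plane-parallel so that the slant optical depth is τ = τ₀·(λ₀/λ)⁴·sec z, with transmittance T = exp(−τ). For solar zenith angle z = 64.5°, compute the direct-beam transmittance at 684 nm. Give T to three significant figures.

sec 64.5° = 2.3228.
τ = 0.0898 × (560/684)⁴ × 2.3228 = 0.0898 × 0.4493 × 2.3228 = 0.0937.
T = exp(−0.0937) = 0.9105.

0.911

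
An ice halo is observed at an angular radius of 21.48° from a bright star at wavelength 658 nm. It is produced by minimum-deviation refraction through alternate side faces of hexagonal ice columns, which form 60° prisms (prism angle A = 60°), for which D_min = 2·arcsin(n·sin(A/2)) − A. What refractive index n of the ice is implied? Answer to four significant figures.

1.305

Rearranging: n = sin((D_min + A)/2) / sin(A/2).
(D_min + A)/2 = (21.48° + 60°)/2 = 40.740°.
n = sin 40.740° / sin 30° = 0.6526 / 0.5000 = 1.3053.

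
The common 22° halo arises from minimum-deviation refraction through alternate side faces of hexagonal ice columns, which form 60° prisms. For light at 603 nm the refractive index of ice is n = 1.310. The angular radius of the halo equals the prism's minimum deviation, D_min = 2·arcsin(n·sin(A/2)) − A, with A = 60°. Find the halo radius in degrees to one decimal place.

n·sin(A/2) = 1.310 × sin 30° = 1.310 × 0.5000 = 0.6550.
D_min = 2·arcsin(0.6550) − 60° = 2 × 40.920° − 60° = 21.839°.

21.8°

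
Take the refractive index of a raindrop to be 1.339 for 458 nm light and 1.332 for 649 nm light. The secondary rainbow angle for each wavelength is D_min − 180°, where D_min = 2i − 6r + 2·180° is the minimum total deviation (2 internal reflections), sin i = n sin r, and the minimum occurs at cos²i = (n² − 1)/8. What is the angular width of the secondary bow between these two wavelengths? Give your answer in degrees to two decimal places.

At 458 nm (n = 1.339): cos²i = 0.09912 → i = 71.650°, r = 45.141°, D_min = 232.451°, rainbow angle = 52.451°.
At 649 nm (n = 1.332): cos²i = 0.09678 → i = 71.875°, r = 45.520°, D_min = 230.628°, rainbow angle = 50.628°.
Angular width = |52.451° − 50.628°| = 1.823°.

1.82°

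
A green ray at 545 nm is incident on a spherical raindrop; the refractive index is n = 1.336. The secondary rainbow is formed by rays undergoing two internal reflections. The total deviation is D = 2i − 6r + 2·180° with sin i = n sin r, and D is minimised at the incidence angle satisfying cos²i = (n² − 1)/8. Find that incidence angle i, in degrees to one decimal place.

cos²i = (1.336² − 1)/8 = (1.78490 − 1)/8 = 0.09811.
cos i = 0.31323, so i = 71.746°.

71.7°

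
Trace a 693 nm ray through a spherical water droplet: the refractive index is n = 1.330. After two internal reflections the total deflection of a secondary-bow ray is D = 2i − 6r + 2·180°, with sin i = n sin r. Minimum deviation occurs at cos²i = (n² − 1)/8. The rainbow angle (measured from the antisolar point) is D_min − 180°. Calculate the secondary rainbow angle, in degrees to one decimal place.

50.1°

cos²i = (1.76890 − 1)/8 = 0.09611; i = arccos(0.31002) = 71.940°.
sin r = sin 71.940°/1.330 = 0.71483; r = 45.630°.
D_min = 2·71.940° − 6·45.630° + 360° = 230.101°.
Rainbow angle = D_min − 180° = 50.101°.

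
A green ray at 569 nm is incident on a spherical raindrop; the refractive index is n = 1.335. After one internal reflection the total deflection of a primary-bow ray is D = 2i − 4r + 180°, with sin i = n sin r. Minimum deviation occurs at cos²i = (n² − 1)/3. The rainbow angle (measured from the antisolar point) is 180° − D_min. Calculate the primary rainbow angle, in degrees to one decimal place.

41.8°

cos²i = (1.78222 − 1)/3 = 0.26074; i = arccos(0.51063) = 59.294°.
sin r = sin 59.294°/1.335 = 0.64405; r = 40.094°.
D_min = 2·59.294° − 4·40.094° + 180° = 138.212°.
Rainbow angle = 180° − D_min = 41.788°.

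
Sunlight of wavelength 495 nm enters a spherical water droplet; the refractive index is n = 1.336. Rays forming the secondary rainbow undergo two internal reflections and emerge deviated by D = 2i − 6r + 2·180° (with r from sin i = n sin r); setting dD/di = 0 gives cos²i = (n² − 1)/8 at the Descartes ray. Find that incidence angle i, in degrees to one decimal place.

71.7°

cos²i = (1.336² − 1)/8 = (1.78490 − 1)/8 = 0.09811.
cos i = 0.31323, so i = 71.746°.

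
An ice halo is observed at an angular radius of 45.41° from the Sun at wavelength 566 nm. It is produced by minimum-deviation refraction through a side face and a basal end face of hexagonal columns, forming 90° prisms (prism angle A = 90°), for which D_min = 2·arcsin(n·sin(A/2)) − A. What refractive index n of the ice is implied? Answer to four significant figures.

Rearranging: n = sin((D_min + A)/2) / sin(A/2).
(D_min + A)/2 = (45.41° + 90°)/2 = 67.705°.
n = sin 67.705° / sin 45° = 0.9252 / 0.7071 = 1.3085.

1.308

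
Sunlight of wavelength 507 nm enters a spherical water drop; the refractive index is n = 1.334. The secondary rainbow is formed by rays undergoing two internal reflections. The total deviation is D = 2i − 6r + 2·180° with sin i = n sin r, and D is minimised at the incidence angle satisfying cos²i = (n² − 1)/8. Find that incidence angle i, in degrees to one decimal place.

cos²i = (1.334² − 1)/8 = (1.77956 − 1)/8 = 0.09744.
cos i = 0.31216, so i = 71.810°.

71.8°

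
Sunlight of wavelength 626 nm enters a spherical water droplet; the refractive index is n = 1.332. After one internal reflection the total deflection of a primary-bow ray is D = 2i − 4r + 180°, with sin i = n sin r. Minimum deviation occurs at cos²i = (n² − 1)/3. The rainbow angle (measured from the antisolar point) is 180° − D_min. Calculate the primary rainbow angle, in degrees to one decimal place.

cos²i = (1.77422 − 1)/3 = 0.25807; i = arccos(0.50801) = 59.469°.
sin r = sin 59.469°/1.332 = 0.64666; r = 40.290°.
D_min = 2·59.469° − 4·40.290° + 180° = 137.776°.
Rainbow angle = 180° − D_min = 42.224°.

42.2°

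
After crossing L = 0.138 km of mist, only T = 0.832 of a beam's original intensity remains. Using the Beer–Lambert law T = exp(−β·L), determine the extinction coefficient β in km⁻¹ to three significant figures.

Beer–Lambert: T = exp(−βL) ⇒ β = −ln(T)/L = −ln(0.832)/0.138 = 0.1839/0.138 = 1.333 km⁻¹.

1.33 km⁻¹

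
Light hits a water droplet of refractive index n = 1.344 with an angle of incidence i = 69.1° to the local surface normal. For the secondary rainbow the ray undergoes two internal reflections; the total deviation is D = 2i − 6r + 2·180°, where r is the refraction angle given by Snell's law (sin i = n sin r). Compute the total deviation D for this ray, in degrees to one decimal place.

234.0°

sin r = sin 69.1° / 1.344 = 0.9342/1.344 = 0.6951; r = 44.03°.
D = 2·69.1° − 6·44.03° + 2·180° = 138.20° − 264.21° + 360° = 233.99°.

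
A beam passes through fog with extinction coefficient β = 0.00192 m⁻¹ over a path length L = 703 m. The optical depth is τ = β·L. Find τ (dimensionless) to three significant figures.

τ = β·L = 0.00192 × 703 = 1.3498.

1.35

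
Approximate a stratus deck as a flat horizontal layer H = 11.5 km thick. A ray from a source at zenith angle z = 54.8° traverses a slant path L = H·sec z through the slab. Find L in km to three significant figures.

20.0 km

sec z = 1/cos 54.8° = 1.7348.
L = 11.5 × 1.7348 = 19.950 km.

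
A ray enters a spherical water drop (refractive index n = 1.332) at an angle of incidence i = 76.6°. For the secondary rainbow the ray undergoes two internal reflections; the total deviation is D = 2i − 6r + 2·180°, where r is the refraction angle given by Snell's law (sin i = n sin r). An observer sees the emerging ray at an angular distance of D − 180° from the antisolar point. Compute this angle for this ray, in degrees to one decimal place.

sin r = sin 76.6° / 1.332 = 0.9728/1.332 = 0.7303; r = 46.91°.
D = 2·76.6° − 6·46.91° + 2·180° = 153.20° − 281.48° + 360° = 231.72°.
Angle from antisolar point = D − 180° = 51.72°.

51.7°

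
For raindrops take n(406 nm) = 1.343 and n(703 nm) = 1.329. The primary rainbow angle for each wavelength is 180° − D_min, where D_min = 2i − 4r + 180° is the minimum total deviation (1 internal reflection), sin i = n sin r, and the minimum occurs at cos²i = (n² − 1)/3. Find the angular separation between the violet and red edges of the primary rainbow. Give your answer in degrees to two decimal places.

At 406 nm (n = 1.343): cos²i = 0.26788 → i = 58.830°, r = 39.577°, D_min = 139.354°, rainbow angle = 40.646°.
At 703 nm (n = 1.329): cos²i = 0.25541 → i = 59.643°, r = 40.487°, D_min = 137.337°, rainbow angle = 42.663°.
Angular width = |40.646° − 42.663°| = 2.017°.

2.02°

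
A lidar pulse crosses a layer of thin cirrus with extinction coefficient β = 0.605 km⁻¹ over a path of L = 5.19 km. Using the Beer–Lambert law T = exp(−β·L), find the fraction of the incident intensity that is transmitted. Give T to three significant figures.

τ = β·L = 0.605 × 5.19 = 3.1400.
T = exp(−3.1400) = 0.0433.

0.0433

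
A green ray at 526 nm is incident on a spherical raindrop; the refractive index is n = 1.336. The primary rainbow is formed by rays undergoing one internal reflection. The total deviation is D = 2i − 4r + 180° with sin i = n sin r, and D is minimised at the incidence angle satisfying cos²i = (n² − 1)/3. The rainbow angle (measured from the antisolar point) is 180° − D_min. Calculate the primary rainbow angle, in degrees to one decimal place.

cos²i = (1.78490 − 1)/3 = 0.26163; i = arccos(0.51150) = 59.236°.
sin r = sin 59.236°/1.336 = 0.64318; r = 40.029°.
D_min = 2·59.236° − 4·40.029° + 180° = 138.356°.
Rainbow angle = 180° − D_min = 41.644°.

41.6°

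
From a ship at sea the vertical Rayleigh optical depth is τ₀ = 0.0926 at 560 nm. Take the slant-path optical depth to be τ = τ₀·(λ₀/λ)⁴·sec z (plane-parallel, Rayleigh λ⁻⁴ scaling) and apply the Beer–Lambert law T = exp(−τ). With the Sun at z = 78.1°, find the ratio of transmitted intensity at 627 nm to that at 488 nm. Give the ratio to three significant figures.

1.64

Airmass: sec 78.1° = 4.8496.
τ(627 nm) = 0.0926 × (560/627)⁴ × 4.8496 = 0.0926 × 0.6363 × 4.8496 = 0.2858.
τ(488 nm) = 0.0926 × (560/488)⁴ × 4.8496 = 0.0926 × 1.7341 × 4.8496 = 0.7787.
T(627)/T(488) = exp(τ_B − τ_A) = exp(0.4930) = 1.6372.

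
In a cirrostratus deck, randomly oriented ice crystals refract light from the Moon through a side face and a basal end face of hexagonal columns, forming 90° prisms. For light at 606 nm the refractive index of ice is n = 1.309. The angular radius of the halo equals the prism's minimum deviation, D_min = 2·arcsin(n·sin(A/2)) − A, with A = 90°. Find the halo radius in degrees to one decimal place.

n·sin(A/2) = 1.309 × sin 45° = 1.309 × 0.7071 = 0.9256.
D_min = 2·arcsin(0.9256) − 90° = 2 × 67.759° − 90° = 45.519°.

45.5°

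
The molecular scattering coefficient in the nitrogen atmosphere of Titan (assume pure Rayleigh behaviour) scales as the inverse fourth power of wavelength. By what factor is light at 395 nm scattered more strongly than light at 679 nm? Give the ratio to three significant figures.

Rayleigh scattering ∝ λ⁻⁴, so the ratio of coefficients is the inverse fourth power of the wavelength ratio.
σ(395)/σ(679) = (679/395)⁴ = (1.7190)⁴ = 8.732.

8.73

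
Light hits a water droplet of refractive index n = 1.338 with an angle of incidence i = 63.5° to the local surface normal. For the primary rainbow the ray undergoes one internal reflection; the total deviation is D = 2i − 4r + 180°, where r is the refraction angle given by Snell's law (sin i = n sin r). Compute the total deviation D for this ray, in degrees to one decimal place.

139.1°

sin r = sin 63.5° / 1.338 = 0.8949/1.338 = 0.6689; r = 41.98°.
D = 2·63.5° − 4·41.98° + 180° = 127.00° − 167.92° + 180° = 139.08°.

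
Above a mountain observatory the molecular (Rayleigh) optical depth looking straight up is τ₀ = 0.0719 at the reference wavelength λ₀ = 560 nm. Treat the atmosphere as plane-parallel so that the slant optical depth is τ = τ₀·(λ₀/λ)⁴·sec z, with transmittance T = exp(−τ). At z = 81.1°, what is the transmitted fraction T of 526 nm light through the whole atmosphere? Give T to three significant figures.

0.550

sec 81.1° = 6.4637.
τ = 0.0719 × (560/526)⁴ × 6.4637 = 0.0719 × 1.2847 × 6.4637 = 0.5971.
T = exp(−0.5971) = 0.5504.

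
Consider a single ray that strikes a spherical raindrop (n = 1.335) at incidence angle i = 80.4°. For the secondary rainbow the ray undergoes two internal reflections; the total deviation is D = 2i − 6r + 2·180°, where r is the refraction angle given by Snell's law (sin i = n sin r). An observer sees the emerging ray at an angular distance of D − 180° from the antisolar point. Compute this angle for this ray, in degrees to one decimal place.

sin r = sin 80.4° / 1.335 = 0.9860/1.335 = 0.7386; r = 47.61°.
D = 2·80.4° − 6·47.61° + 2·180° = 160.80° − 285.66° + 360° = 235.14°.
Angle from antisolar point = D − 180° = 55.14°.

55.1°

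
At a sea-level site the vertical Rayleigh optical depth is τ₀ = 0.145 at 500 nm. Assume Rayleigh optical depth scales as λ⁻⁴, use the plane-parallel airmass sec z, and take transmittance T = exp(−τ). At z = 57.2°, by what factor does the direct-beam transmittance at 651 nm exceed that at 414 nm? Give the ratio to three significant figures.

Airmass: sec 57.2° = 1.8460.
τ(651 nm) = 0.145 × (500/651)⁴ × 1.8460 = 0.145 × 0.3480 × 1.8460 = 0.0931.
τ(414 nm) = 0.145 × (500/414)⁴ × 1.8460 = 0.145 × 2.1275 × 1.8460 = 0.5695.
T(651)/T(414) = exp(τ_B − τ_A) = exp(0.4763) = 1.6102.

1.61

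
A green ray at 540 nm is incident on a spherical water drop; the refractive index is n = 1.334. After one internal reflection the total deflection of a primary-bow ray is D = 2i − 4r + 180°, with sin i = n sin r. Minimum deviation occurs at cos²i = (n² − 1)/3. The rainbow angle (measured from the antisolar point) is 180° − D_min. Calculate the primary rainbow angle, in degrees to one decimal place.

41.9°

cos²i = (1.77956 − 1)/3 = 0.25985; i = arccos(0.50976) = 59.352°.
sin r = sin 59.352°/1.334 = 0.64492; r = 40.159°.
D_min = 2·59.352° − 4·40.159° + 180° = 138.067°.
Rainbow angle = 180° − D_min = 41.933°.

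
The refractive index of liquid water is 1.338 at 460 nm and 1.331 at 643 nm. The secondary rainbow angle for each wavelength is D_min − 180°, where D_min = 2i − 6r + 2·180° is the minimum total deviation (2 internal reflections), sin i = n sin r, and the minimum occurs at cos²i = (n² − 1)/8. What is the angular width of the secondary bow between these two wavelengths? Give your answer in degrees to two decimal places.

At 460 nm (n = 1.338): cos²i = 0.09878 → i = 71.682°, r = 45.195°, D_min = 232.193°, rainbow angle = 52.193°.
At 643 nm (n = 1.331): cos²i = 0.09645 → i = 71.907°, r = 45.575°, D_min = 230.365°, rainbow angle = 50.365°.
Angular width = |52.193° − 50.365°| = 1.828°.

1.83°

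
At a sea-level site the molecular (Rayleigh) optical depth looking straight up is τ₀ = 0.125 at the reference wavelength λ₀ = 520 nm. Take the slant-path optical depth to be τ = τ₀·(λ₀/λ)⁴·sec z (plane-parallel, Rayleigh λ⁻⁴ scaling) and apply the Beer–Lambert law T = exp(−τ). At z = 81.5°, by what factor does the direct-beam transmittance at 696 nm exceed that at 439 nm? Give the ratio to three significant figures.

Airmass: sec 81.5° = 6.7655.
τ(696 nm) = 0.125 × (520/696)⁴ × 6.7655 = 0.125 × 0.3116 × 6.7655 = 0.2635.
τ(439 nm) = 0.125 × (520/439)⁴ × 6.7655 = 0.125 × 1.9686 × 6.7655 = 1.6648.
T(696)/T(439) = exp(τ_B − τ_A) = exp(1.4013) = 4.0605.

4.06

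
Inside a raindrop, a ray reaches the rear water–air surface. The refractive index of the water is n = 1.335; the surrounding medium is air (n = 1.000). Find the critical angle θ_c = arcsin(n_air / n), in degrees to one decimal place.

sin θ_c = n_air / n = 1.000 / 1.335 = 0.7491.
θ_c = arcsin(0.7491) = 48.51°.

48.5°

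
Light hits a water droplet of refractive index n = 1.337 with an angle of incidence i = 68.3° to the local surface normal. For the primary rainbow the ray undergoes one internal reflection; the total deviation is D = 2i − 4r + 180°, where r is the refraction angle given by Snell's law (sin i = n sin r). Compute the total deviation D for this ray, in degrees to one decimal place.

sin r = sin 68.3° / 1.337 = 0.9291/1.337 = 0.6949; r = 44.02°.
D = 2·68.3° − 4·44.02° + 180° = 136.60° − 176.09° + 180° = 140.51°.

140.5°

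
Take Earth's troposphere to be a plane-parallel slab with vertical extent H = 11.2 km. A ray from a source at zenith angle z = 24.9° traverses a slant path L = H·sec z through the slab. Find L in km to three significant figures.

12.3 km

sec z = 1/cos 24.9° = 1.1025.
L = 11.2 × 1.1025 = 12.348 km.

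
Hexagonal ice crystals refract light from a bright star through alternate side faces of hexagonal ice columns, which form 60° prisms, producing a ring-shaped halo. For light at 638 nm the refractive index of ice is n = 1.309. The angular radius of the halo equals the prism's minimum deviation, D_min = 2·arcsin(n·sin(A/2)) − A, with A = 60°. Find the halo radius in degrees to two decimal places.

n·sin(A/2) = 1.309 × sin 30° = 1.309 × 0.5000 = 0.6545.
D_min = 2·arcsin(0.6545) − 60° = 2 × 40.882° − 60° = 21.763°.

21.76°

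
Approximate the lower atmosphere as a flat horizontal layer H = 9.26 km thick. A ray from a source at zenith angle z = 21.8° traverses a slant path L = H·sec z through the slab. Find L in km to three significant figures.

9.97 km

sec z = 1/cos 21.8° = 1.0770.
L = 9.26 × 1.0770 = 9.973 km.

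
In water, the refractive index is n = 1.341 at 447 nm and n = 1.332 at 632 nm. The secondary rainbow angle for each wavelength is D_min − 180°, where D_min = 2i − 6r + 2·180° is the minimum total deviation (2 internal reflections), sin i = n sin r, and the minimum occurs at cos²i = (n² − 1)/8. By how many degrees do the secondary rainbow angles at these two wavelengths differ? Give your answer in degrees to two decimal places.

At 447 nm (n = 1.341): cos²i = 0.09979 → i = 71.586°, r = 45.034°, D_min = 232.966°, rainbow angle = 52.966°.
At 632 nm (n = 1.332): cos²i = 0.09678 → i = 71.875°, r = 45.520°, D_min = 230.628°, rainbow angle = 50.628°.
Angular width = |52.966° − 50.628°| = 2.337°.

2.34°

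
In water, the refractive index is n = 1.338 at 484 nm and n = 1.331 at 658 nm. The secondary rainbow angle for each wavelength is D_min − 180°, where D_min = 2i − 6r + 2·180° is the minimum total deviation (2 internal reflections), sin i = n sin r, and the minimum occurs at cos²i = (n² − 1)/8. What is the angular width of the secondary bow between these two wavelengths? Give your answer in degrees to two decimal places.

1.83°

At 484 nm (n = 1.338): cos²i = 0.09878 → i = 71.682°, r = 45.195°, D_min = 232.193°, rainbow angle = 52.193°.
At 658 nm (n = 1.331): cos²i = 0.09645 → i = 71.907°, r = 45.575°, D_min = 230.365°, rainbow angle = 50.365°.
Angular width = |52.193° − 50.365°| = 1.828°.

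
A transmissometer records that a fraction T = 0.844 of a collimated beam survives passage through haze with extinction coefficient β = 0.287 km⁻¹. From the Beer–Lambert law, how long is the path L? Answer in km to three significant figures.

0.591 km

Beer–Lambert: T = exp(−βL) ⇒ L = −ln(T)/β = −ln(0.844)/0.287 = 0.1696/0.287 = 0.591 km.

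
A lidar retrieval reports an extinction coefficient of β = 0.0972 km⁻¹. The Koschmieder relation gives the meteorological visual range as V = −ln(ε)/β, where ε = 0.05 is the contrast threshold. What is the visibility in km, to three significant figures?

30.8 km

V = −ln(0.05) / 0.0972 = 2.996 / 0.0972 = 30.8203 km.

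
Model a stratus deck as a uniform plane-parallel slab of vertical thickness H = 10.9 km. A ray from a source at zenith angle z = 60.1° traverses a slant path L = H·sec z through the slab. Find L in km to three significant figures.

21.9 km

sec z = 1/cos 60.1° = 2.0061.
L = 10.9 × 2.0061 = 21.866 km.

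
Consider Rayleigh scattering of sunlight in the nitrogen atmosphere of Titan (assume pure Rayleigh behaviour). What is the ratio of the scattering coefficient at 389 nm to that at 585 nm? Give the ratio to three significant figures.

Rayleigh scattering ∝ λ⁻⁴, so the ratio of coefficients is the inverse fourth power of the wavelength ratio.
σ(389)/σ(585) = (585/389)⁴ = (1.5039)⁴ = 5.115.

5.11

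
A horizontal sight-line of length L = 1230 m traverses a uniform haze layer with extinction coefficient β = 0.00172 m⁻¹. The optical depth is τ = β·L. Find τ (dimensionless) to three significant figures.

τ = β·L = 0.00172 × 1230 = 2.1156.

2.12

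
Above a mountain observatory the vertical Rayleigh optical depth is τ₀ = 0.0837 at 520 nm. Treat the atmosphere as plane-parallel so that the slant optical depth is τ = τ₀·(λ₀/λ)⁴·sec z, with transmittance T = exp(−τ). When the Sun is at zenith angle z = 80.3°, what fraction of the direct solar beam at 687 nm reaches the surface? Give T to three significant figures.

sec 80.3° = 5.9351.
τ = 0.0837 × (520/687)⁴ × 5.9351 = 0.0837 × 0.3282 × 5.9351 = 0.1631.
T = exp(−0.1631) = 0.8495.

0.850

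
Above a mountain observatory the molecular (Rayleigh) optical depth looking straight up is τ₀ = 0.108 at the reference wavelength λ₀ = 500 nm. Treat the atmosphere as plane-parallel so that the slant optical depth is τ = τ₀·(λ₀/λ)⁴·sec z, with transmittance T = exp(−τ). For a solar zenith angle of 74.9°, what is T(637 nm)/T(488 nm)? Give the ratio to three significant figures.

Airmass: sec 74.9° = 3.8387.
τ(637 nm) = 0.108 × (500/637)⁴ × 3.8387 = 0.108 × 0.3796 × 3.8387 = 0.1574.
τ(488 nm) = 0.108 × (500/488)⁴ × 3.8387 = 0.108 × 1.1020 × 3.8387 = 0.4569.
T(637)/T(488) = exp(τ_B − τ_A) = exp(0.2995) = 1.3492.

1.35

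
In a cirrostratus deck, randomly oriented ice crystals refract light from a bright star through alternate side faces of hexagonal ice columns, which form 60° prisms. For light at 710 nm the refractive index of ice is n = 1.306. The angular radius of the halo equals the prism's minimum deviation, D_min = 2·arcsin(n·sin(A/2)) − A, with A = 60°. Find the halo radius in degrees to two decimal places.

21.54°

n·sin(A/2) = 1.306 × sin 30° = 1.306 × 0.5000 = 0.6530.
D_min = 2·arcsin(0.6530) − 60° = 2 × 40.768° − 60° = 21.536°.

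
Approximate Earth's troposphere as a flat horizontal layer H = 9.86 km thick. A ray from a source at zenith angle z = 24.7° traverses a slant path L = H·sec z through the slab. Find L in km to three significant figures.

10.9 km

sec z = 1/cos 24.7° = 1.1007.
L = 9.86 × 1.1007 = 10.853 km.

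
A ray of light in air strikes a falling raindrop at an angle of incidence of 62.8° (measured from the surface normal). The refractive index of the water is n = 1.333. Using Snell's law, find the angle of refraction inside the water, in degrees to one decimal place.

Snell: sin θ_r = sin θ_i / n = sin 62.8° / 1.333 = 0.8894 / 1.333 = 0.6672.
θ_r = arcsin(0.6672) = 41.85°.

41.9°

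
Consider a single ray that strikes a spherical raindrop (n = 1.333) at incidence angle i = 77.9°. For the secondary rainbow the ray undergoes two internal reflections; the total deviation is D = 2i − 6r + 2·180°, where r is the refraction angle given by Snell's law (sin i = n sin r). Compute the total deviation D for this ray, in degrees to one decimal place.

sin r = sin 77.9° / 1.333 = 0.9778/1.333 = 0.7335; r = 47.18°.
D = 2·77.9° − 6·47.18° + 2·180° = 155.80° − 283.09° + 360° = 232.71°.

232.7°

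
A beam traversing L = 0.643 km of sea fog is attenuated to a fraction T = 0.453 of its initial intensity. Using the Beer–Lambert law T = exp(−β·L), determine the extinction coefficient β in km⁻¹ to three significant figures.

Beer–Lambert: T = exp(−βL) ⇒ β = −ln(T)/L = −ln(0.453)/0.643 = 0.7919/0.643 = 1.232 km⁻¹.

1.23 km⁻¹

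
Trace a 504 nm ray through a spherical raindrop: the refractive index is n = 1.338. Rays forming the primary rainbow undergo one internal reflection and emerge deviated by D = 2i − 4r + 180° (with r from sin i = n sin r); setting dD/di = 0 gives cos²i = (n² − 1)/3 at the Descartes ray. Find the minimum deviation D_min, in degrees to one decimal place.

138.6°

cos²i = (1.79024 − 1)/3 = 0.26341; i = arccos(0.51324) = 59.120°.
sin r = sin 59.120°/1.338 = 0.64144; r = 39.899°.
D_min = 2·59.120° − 4·39.899° + 180° = 138.643°.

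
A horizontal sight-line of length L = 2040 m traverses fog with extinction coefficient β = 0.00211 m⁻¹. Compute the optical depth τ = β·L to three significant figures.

4.30

τ = β·L = 0.00211 × 2040 = 4.3044.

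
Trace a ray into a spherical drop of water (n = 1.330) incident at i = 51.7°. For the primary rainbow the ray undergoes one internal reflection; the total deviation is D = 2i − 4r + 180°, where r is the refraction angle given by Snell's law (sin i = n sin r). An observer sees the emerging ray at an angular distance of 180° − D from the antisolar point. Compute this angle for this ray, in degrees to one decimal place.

41.2°

sin r = sin 51.7° / 1.330 = 0.7848/1.330 = 0.5901; r = 36.16°.
D = 2·51.7° − 4·36.16° + 180° = 103.40° − 144.64° + 180° = 138.76°.
Angle from antisolar point = 180° − D = 41.24°.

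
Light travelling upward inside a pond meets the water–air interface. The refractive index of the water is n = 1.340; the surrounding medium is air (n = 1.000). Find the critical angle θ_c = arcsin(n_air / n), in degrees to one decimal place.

48.3°

sin θ_c = n_air / n = 1.000 / 1.340 = 0.7463.
θ_c = arcsin(0.7463) = 48.27°.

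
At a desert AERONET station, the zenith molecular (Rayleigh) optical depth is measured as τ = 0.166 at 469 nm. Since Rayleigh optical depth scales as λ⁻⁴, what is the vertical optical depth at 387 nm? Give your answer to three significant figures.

0.358

τ(387 nm) = τ(469 nm) × (469/387)⁴ = 0.166 × (1.2119)⁴ = 0.166 × 2.1570 = 0.3581.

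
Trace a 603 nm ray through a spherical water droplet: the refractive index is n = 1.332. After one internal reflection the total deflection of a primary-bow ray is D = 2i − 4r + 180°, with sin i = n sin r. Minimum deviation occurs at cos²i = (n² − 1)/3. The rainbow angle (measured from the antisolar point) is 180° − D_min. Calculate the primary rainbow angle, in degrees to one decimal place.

42.2°

cos²i = (1.77422 − 1)/3 = 0.25807; i = arccos(0.50801) = 59.469°.
sin r = sin 59.469°/1.332 = 0.64666; r = 40.290°.
D_min = 2·59.469° − 4·40.290° + 180° = 137.776°.
Rainbow angle = 180° − D_min = 42.224°.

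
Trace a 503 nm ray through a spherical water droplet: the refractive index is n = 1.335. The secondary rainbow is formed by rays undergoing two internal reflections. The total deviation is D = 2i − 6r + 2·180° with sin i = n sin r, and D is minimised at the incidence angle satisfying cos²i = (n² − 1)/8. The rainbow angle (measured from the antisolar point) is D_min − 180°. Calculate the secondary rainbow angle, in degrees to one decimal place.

51.4°

cos²i = (1.78222 − 1)/8 = 0.09778; i = arccos(0.31269) = 71.778°.
sin r = sin 71.778°/1.335 = 0.71150; r = 45.357°.
D_min = 2·71.778° − 6·45.357° + 360° = 231.414°.
Rainbow angle = D_min − 180° = 51.414°.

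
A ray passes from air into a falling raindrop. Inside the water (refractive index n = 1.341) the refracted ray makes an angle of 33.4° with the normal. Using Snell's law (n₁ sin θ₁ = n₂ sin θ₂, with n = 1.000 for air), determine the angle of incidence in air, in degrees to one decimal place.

47.6°

Snell: sin θ_i = n · sin θ_r = 1.341 × sin 33.4° = 1.341 × 0.5505 = 0.7382.
θ_i = arcsin(0.7382) = 47.58°.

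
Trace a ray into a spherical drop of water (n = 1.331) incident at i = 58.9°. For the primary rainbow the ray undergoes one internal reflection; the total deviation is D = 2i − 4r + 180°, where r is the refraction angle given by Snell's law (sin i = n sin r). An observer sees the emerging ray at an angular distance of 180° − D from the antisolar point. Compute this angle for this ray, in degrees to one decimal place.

sin r = sin 58.9° / 1.331 = 0.8563/1.331 = 0.6433; r = 40.04°.
D = 2·58.9° − 4·40.04° + 180° = 117.80° − 160.16° + 180° = 137.64°.
Angle from antisolar point = 180° − D = 42.36°.

42.4°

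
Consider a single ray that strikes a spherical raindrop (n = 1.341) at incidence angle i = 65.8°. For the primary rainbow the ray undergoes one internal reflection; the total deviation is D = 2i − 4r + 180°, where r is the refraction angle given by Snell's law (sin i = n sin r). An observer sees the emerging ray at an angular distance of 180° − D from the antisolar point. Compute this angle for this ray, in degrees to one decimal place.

39.8°

sin r = sin 65.8° / 1.341 = 0.9121/1.341 = 0.6802; r = 42.86°.
D = 2·65.8° − 4·42.86° + 180° = 131.60° − 171.43° + 180° = 140.17°.
Angle from antisolar point = 180° − D = 39.83°.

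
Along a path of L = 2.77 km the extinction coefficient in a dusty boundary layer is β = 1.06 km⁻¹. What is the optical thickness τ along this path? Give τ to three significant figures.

τ = β·L = 1.06 × 2.77 = 2.9362.

2.94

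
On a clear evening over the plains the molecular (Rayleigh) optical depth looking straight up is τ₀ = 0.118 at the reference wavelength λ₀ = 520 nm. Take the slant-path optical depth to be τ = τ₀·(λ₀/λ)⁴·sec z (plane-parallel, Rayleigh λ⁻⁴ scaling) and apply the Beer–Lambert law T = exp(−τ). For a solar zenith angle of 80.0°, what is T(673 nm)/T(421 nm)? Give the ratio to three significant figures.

3.82

Airmass: sec 80.0° = 5.7588.
τ(673 nm) = 0.118 × (520/673)⁴ × 5.7588 = 0.118 × 0.3564 × 5.7588 = 0.2422.
τ(421 nm) = 0.118 × (520/421)⁴ × 5.7588 = 0.118 × 2.3275 × 5.7588 = 1.5816.
T(673)/T(421) = exp(τ_B − τ_A) = exp(1.3394) = 3.8168.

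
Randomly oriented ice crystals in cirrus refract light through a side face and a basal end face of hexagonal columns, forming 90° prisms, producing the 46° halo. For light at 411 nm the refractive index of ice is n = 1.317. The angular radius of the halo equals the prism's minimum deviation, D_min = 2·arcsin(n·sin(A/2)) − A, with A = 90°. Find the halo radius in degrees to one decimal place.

47.3°

n·sin(A/2) = 1.317 × sin 45° = 1.317 × 0.7071 = 0.9313.
D_min = 2·arcsin(0.9313) − 90° = 2 × 68.632° − 90° = 47.264°.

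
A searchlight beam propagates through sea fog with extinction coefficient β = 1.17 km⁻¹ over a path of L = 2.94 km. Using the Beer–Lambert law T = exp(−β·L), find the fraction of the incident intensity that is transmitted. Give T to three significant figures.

τ = β·L = 1.17 × 2.94 = 3.4398.
T = exp(−3.4398) = 0.0321.

0.0321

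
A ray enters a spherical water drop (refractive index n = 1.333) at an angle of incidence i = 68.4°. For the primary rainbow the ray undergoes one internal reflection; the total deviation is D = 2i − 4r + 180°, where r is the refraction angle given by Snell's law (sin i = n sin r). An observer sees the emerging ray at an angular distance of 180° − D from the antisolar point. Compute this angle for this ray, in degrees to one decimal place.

sin r = sin 68.4° / 1.333 = 0.9298/1.333 = 0.6975; r = 44.23°.
D = 2·68.4° − 4·44.23° + 180° = 136.80° − 176.91° + 180° = 139.89°.
Angle from antisolar point = 180° − D = 40.11°.

40.1°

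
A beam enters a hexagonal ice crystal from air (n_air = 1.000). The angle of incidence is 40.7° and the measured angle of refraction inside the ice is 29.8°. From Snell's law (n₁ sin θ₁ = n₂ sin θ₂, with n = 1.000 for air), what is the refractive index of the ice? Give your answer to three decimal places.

n = sin θ_i / sin θ_r = sin 40.7° / sin 29.8° = 0.6521 / 0.4970 = 1.3121.

1.312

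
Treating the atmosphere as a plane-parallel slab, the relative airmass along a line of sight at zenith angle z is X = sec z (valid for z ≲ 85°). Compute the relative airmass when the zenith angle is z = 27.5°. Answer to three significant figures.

1.13

X = sec z = 1/cos 27.5° = 1/0.8870 = 1.1274.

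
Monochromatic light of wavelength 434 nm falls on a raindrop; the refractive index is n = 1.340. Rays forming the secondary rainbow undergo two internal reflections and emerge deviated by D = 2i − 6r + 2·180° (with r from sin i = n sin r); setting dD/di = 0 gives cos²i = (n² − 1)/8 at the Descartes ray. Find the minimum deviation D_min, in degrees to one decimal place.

cos²i = (1.79560 − 1)/8 = 0.09945; i = arccos(0.31536) = 71.618°.
sin r = sin 71.618°/1.340 = 0.70819; r = 45.088°.
D_min = 2·71.618° − 6·45.088° + 360° = 232.709°.

232.7°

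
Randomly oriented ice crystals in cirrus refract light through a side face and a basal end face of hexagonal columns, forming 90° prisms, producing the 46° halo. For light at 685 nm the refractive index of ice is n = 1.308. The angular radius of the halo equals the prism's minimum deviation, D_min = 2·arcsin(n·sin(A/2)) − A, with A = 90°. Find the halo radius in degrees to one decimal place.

45.3°

n·sin(A/2) = 1.308 × sin 45° = 1.308 × 0.7071 = 0.9249.
D_min = 2·arcsin(0.9249) − 90° = 2 × 67.653° − 90° = 45.305°.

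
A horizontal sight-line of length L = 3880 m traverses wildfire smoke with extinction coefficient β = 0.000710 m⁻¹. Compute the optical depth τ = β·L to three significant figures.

2.75

τ = β·L = 0.000710 × 3880 = 2.7548.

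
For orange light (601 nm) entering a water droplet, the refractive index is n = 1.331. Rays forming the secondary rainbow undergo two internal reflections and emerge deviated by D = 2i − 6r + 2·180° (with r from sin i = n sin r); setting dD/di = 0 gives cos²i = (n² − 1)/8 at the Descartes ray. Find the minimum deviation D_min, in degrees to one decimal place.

cos²i = (1.77156 − 1)/8 = 0.09645; i = arccos(0.31056) = 71.907°.
sin r = sin 71.907°/1.331 = 0.71417; r = 45.575°.
D_min = 2·71.907° − 6·45.575° + 360° = 230.365°.

230.4°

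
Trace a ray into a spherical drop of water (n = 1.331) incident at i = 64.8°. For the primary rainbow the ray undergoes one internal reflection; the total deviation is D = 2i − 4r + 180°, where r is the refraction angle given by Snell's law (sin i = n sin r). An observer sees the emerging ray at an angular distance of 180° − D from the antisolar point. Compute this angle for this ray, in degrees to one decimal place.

sin r = sin 64.8° / 1.331 = 0.9048/1.331 = 0.6798; r = 42.83°.
D = 2·64.8° − 4·42.83° + 180° = 129.60° − 171.32° + 180° = 138.28°.
Angle from antisolar point = 180° − D = 41.72°.

41.7°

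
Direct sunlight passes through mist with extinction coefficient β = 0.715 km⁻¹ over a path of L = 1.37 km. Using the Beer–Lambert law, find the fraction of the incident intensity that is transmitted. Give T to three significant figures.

0.375

τ = β·L = 0.715 × 1.37 = 0.9796.
T = exp(−0.9796) = 0.3755.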